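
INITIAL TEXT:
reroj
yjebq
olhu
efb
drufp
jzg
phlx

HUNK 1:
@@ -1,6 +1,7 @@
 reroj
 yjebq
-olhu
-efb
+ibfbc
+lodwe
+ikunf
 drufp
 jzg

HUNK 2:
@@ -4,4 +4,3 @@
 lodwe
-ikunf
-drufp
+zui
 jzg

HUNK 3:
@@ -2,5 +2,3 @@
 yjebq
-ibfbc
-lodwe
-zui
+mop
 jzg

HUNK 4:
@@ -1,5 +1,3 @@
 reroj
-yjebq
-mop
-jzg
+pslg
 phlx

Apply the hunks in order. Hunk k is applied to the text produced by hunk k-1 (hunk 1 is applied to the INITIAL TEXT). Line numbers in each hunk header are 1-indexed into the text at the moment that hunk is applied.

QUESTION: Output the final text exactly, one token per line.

Hunk 1: at line 1 remove [olhu,efb] add [ibfbc,lodwe,ikunf] -> 8 lines: reroj yjebq ibfbc lodwe ikunf drufp jzg phlx
Hunk 2: at line 4 remove [ikunf,drufp] add [zui] -> 7 lines: reroj yjebq ibfbc lodwe zui jzg phlx
Hunk 3: at line 2 remove [ibfbc,lodwe,zui] add [mop] -> 5 lines: reroj yjebq mop jzg phlx
Hunk 4: at line 1 remove [yjebq,mop,jzg] add [pslg] -> 3 lines: reroj pslg phlx

Answer: reroj
pslg
phlx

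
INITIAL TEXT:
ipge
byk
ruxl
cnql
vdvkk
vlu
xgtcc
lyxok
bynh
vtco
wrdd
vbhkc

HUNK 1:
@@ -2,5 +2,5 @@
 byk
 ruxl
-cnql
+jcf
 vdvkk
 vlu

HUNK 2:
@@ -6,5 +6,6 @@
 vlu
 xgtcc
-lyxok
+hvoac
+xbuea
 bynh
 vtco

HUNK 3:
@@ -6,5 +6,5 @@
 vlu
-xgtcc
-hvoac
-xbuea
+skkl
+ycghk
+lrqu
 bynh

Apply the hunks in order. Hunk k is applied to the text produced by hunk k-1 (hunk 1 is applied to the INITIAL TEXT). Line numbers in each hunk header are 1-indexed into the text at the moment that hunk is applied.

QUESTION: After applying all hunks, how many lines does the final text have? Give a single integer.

Answer: 13

Derivation:
Hunk 1: at line 2 remove [cnql] add [jcf] -> 12 lines: ipge byk ruxl jcf vdvkk vlu xgtcc lyxok bynh vtco wrdd vbhkc
Hunk 2: at line 6 remove [lyxok] add [hvoac,xbuea] -> 13 lines: ipge byk ruxl jcf vdvkk vlu xgtcc hvoac xbuea bynh vtco wrdd vbhkc
Hunk 3: at line 6 remove [xgtcc,hvoac,xbuea] add [skkl,ycghk,lrqu] -> 13 lines: ipge byk ruxl jcf vdvkk vlu skkl ycghk lrqu bynh vtco wrdd vbhkc
Final line count: 13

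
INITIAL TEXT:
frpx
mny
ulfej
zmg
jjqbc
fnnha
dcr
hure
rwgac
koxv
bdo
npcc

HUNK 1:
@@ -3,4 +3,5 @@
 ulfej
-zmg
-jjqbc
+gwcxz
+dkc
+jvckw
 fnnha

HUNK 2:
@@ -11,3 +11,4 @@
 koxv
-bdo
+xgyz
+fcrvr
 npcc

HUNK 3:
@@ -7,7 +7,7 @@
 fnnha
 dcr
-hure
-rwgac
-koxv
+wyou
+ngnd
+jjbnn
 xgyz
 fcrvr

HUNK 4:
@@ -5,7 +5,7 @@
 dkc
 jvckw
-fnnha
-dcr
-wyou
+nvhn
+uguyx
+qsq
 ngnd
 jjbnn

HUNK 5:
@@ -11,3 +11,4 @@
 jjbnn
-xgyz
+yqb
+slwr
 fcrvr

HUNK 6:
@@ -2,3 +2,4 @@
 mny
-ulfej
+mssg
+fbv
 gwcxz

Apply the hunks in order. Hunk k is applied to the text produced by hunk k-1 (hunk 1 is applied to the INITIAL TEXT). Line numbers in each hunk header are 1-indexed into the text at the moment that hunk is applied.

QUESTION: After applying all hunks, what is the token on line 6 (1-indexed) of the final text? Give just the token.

Answer: dkc

Derivation:
Hunk 1: at line 3 remove [zmg,jjqbc] add [gwcxz,dkc,jvckw] -> 13 lines: frpx mny ulfej gwcxz dkc jvckw fnnha dcr hure rwgac koxv bdo npcc
Hunk 2: at line 11 remove [bdo] add [xgyz,fcrvr] -> 14 lines: frpx mny ulfej gwcxz dkc jvckw fnnha dcr hure rwgac koxv xgyz fcrvr npcc
Hunk 3: at line 7 remove [hure,rwgac,koxv] add [wyou,ngnd,jjbnn] -> 14 lines: frpx mny ulfej gwcxz dkc jvckw fnnha dcr wyou ngnd jjbnn xgyz fcrvr npcc
Hunk 4: at line 5 remove [fnnha,dcr,wyou] add [nvhn,uguyx,qsq] -> 14 lines: frpx mny ulfej gwcxz dkc jvckw nvhn uguyx qsq ngnd jjbnn xgyz fcrvr npcc
Hunk 5: at line 11 remove [xgyz] add [yqb,slwr] -> 15 lines: frpx mny ulfej gwcxz dkc jvckw nvhn uguyx qsq ngnd jjbnn yqb slwr fcrvr npcc
Hunk 6: at line 2 remove [ulfej] add [mssg,fbv] -> 16 lines: frpx mny mssg fbv gwcxz dkc jvckw nvhn uguyx qsq ngnd jjbnn yqb slwr fcrvr npcc
Final line 6: dkc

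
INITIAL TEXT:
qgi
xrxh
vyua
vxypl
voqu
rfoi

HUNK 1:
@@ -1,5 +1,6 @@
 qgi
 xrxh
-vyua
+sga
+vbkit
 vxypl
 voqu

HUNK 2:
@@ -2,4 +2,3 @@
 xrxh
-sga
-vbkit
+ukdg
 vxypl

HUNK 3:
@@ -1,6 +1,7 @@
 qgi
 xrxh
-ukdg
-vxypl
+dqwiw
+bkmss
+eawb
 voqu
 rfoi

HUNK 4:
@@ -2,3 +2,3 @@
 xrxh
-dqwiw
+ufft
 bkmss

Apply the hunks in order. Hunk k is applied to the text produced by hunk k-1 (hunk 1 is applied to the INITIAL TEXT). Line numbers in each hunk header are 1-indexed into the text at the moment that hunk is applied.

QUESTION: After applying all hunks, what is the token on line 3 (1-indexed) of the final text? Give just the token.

Hunk 1: at line 1 remove [vyua] add [sga,vbkit] -> 7 lines: qgi xrxh sga vbkit vxypl voqu rfoi
Hunk 2: at line 2 remove [sga,vbkit] add [ukdg] -> 6 lines: qgi xrxh ukdg vxypl voqu rfoi
Hunk 3: at line 1 remove [ukdg,vxypl] add [dqwiw,bkmss,eawb] -> 7 lines: qgi xrxh dqwiw bkmss eawb voqu rfoi
Hunk 4: at line 2 remove [dqwiw] add [ufft] -> 7 lines: qgi xrxh ufft bkmss eawb voqu rfoi
Final line 3: ufft

Answer: ufft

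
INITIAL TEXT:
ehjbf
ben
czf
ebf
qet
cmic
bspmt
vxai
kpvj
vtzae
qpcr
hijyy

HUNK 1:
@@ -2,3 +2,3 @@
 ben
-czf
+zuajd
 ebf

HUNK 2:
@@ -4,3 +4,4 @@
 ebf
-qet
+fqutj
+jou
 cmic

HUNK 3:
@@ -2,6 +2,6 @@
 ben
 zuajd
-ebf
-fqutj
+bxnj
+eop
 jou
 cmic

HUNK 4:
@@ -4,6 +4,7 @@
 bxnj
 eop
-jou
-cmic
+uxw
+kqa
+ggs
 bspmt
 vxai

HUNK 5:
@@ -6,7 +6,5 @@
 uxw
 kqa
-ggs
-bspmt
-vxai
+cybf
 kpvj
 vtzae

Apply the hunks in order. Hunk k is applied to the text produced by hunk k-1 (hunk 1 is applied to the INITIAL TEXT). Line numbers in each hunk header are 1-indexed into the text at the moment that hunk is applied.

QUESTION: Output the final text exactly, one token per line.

Hunk 1: at line 2 remove [czf] add [zuajd] -> 12 lines: ehjbf ben zuajd ebf qet cmic bspmt vxai kpvj vtzae qpcr hijyy
Hunk 2: at line 4 remove [qet] add [fqutj,jou] -> 13 lines: ehjbf ben zuajd ebf fqutj jou cmic bspmt vxai kpvj vtzae qpcr hijyy
Hunk 3: at line 2 remove [ebf,fqutj] add [bxnj,eop] -> 13 lines: ehjbf ben zuajd bxnj eop jou cmic bspmt vxai kpvj vtzae qpcr hijyy
Hunk 4: at line 4 remove [jou,cmic] add [uxw,kqa,ggs] -> 14 lines: ehjbf ben zuajd bxnj eop uxw kqa ggs bspmt vxai kpvj vtzae qpcr hijyy
Hunk 5: at line 6 remove [ggs,bspmt,vxai] add [cybf] -> 12 lines: ehjbf ben zuajd bxnj eop uxw kqa cybf kpvj vtzae qpcr hijyy

Answer: ehjbf
ben
zuajd
bxnj
eop
uxw
kqa
cybf
kpvj
vtzae
qpcr
hijyy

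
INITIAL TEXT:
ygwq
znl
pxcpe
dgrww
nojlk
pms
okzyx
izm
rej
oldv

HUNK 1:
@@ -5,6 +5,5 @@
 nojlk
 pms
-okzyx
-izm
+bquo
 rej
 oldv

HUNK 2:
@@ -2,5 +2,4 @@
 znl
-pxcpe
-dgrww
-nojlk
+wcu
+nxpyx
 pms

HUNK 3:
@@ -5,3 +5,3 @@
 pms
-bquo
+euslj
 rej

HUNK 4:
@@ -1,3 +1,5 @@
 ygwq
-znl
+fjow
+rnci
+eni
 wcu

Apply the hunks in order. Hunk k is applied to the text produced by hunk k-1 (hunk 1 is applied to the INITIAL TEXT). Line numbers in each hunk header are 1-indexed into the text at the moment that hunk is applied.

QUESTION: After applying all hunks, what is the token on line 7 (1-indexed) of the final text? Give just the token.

Hunk 1: at line 5 remove [okzyx,izm] add [bquo] -> 9 lines: ygwq znl pxcpe dgrww nojlk pms bquo rej oldv
Hunk 2: at line 2 remove [pxcpe,dgrww,nojlk] add [wcu,nxpyx] -> 8 lines: ygwq znl wcu nxpyx pms bquo rej oldv
Hunk 3: at line 5 remove [bquo] add [euslj] -> 8 lines: ygwq znl wcu nxpyx pms euslj rej oldv
Hunk 4: at line 1 remove [znl] add [fjow,rnci,eni] -> 10 lines: ygwq fjow rnci eni wcu nxpyx pms euslj rej oldv
Final line 7: pms

Answer: pms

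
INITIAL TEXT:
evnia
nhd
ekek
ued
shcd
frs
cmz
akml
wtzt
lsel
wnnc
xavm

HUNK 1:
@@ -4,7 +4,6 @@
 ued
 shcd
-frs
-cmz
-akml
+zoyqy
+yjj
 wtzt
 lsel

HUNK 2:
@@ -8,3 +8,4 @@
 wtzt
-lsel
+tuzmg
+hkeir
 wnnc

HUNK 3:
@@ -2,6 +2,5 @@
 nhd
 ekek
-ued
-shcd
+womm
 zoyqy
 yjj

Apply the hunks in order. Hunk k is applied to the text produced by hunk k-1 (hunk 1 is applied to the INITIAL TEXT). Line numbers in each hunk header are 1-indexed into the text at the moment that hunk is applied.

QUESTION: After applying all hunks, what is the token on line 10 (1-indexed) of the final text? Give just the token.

Answer: wnnc

Derivation:
Hunk 1: at line 4 remove [frs,cmz,akml] add [zoyqy,yjj] -> 11 lines: evnia nhd ekek ued shcd zoyqy yjj wtzt lsel wnnc xavm
Hunk 2: at line 8 remove [lsel] add [tuzmg,hkeir] -> 12 lines: evnia nhd ekek ued shcd zoyqy yjj wtzt tuzmg hkeir wnnc xavm
Hunk 3: at line 2 remove [ued,shcd] add [womm] -> 11 lines: evnia nhd ekek womm zoyqy yjj wtzt tuzmg hkeir wnnc xavm
Final line 10: wnnc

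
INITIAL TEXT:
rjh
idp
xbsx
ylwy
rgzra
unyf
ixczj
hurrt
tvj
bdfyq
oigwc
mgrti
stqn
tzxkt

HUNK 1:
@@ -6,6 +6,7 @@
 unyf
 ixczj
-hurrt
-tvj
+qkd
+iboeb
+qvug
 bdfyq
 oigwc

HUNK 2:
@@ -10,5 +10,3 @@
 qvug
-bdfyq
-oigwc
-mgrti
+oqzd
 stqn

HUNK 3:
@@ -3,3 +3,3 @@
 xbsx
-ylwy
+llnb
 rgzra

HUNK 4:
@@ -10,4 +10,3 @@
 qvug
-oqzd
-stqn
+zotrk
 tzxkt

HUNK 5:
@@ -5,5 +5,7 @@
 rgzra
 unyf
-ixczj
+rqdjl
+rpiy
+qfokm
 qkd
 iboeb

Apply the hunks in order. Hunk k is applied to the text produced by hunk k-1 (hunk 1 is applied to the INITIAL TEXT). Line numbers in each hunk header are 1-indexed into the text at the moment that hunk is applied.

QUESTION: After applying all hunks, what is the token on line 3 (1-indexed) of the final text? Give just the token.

Hunk 1: at line 6 remove [hurrt,tvj] add [qkd,iboeb,qvug] -> 15 lines: rjh idp xbsx ylwy rgzra unyf ixczj qkd iboeb qvug bdfyq oigwc mgrti stqn tzxkt
Hunk 2: at line 10 remove [bdfyq,oigwc,mgrti] add [oqzd] -> 13 lines: rjh idp xbsx ylwy rgzra unyf ixczj qkd iboeb qvug oqzd stqn tzxkt
Hunk 3: at line 3 remove [ylwy] add [llnb] -> 13 lines: rjh idp xbsx llnb rgzra unyf ixczj qkd iboeb qvug oqzd stqn tzxkt
Hunk 4: at line 10 remove [oqzd,stqn] add [zotrk] -> 12 lines: rjh idp xbsx llnb rgzra unyf ixczj qkd iboeb qvug zotrk tzxkt
Hunk 5: at line 5 remove [ixczj] add [rqdjl,rpiy,qfokm] -> 14 lines: rjh idp xbsx llnb rgzra unyf rqdjl rpiy qfokm qkd iboeb qvug zotrk tzxkt
Final line 3: xbsx

Answer: xbsx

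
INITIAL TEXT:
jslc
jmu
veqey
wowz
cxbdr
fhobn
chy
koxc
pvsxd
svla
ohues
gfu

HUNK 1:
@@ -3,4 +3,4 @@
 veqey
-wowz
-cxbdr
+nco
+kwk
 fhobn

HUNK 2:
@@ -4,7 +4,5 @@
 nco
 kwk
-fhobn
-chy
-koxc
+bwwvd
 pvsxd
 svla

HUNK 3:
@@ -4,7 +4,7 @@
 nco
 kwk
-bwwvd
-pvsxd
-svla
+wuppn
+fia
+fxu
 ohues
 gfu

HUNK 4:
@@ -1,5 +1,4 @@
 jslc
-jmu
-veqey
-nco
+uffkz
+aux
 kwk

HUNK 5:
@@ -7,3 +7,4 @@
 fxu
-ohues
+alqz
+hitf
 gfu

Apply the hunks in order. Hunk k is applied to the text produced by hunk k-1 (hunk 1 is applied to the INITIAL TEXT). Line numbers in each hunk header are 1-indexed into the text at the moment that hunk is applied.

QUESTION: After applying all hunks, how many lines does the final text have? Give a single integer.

Answer: 10

Derivation:
Hunk 1: at line 3 remove [wowz,cxbdr] add [nco,kwk] -> 12 lines: jslc jmu veqey nco kwk fhobn chy koxc pvsxd svla ohues gfu
Hunk 2: at line 4 remove [fhobn,chy,koxc] add [bwwvd] -> 10 lines: jslc jmu veqey nco kwk bwwvd pvsxd svla ohues gfu
Hunk 3: at line 4 remove [bwwvd,pvsxd,svla] add [wuppn,fia,fxu] -> 10 lines: jslc jmu veqey nco kwk wuppn fia fxu ohues gfu
Hunk 4: at line 1 remove [jmu,veqey,nco] add [uffkz,aux] -> 9 lines: jslc uffkz aux kwk wuppn fia fxu ohues gfu
Hunk 5: at line 7 remove [ohues] add [alqz,hitf] -> 10 lines: jslc uffkz aux kwk wuppn fia fxu alqz hitf gfu
Final line count: 10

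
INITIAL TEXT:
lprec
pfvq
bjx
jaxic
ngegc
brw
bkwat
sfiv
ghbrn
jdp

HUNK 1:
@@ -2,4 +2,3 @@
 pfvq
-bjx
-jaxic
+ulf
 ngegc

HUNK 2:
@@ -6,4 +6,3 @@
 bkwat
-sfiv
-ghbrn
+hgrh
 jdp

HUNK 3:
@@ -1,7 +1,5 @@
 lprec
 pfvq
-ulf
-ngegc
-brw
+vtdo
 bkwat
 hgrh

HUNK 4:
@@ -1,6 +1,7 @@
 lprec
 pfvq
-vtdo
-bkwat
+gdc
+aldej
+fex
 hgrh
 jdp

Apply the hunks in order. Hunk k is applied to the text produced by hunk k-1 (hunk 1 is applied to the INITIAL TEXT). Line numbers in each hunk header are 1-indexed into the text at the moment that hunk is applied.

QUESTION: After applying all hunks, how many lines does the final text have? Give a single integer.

Hunk 1: at line 2 remove [bjx,jaxic] add [ulf] -> 9 lines: lprec pfvq ulf ngegc brw bkwat sfiv ghbrn jdp
Hunk 2: at line 6 remove [sfiv,ghbrn] add [hgrh] -> 8 lines: lprec pfvq ulf ngegc brw bkwat hgrh jdp
Hunk 3: at line 1 remove [ulf,ngegc,brw] add [vtdo] -> 6 lines: lprec pfvq vtdo bkwat hgrh jdp
Hunk 4: at line 1 remove [vtdo,bkwat] add [gdc,aldej,fex] -> 7 lines: lprec pfvq gdc aldej fex hgrh jdp
Final line count: 7

Answer: 7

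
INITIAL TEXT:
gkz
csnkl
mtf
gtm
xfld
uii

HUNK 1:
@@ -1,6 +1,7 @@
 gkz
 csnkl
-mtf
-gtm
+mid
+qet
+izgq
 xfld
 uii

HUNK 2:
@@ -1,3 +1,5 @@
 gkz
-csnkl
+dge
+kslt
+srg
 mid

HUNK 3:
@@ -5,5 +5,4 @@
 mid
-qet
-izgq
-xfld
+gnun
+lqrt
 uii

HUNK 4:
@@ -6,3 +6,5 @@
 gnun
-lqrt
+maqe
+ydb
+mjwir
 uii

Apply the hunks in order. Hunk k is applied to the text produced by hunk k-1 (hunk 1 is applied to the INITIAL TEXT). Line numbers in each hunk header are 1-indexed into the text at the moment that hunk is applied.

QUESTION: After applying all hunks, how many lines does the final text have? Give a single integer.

Answer: 10

Derivation:
Hunk 1: at line 1 remove [mtf,gtm] add [mid,qet,izgq] -> 7 lines: gkz csnkl mid qet izgq xfld uii
Hunk 2: at line 1 remove [csnkl] add [dge,kslt,srg] -> 9 lines: gkz dge kslt srg mid qet izgq xfld uii
Hunk 3: at line 5 remove [qet,izgq,xfld] add [gnun,lqrt] -> 8 lines: gkz dge kslt srg mid gnun lqrt uii
Hunk 4: at line 6 remove [lqrt] add [maqe,ydb,mjwir] -> 10 lines: gkz dge kslt srg mid gnun maqe ydb mjwir uii
Final line count: 10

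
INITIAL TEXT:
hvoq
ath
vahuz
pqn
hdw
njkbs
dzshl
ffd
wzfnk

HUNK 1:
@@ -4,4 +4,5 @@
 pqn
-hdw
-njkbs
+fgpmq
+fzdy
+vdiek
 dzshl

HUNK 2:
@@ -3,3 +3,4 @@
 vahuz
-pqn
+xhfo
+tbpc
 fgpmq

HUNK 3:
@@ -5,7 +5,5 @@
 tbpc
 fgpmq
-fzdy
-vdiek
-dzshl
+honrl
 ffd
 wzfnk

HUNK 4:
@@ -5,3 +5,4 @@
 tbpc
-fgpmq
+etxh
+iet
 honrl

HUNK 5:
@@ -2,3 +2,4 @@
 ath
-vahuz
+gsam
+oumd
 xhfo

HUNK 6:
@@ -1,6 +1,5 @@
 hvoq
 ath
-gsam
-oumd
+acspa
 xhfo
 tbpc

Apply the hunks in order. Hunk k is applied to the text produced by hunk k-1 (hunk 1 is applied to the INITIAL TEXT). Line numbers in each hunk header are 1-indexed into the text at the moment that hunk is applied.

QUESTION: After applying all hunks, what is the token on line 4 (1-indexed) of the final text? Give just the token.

Hunk 1: at line 4 remove [hdw,njkbs] add [fgpmq,fzdy,vdiek] -> 10 lines: hvoq ath vahuz pqn fgpmq fzdy vdiek dzshl ffd wzfnk
Hunk 2: at line 3 remove [pqn] add [xhfo,tbpc] -> 11 lines: hvoq ath vahuz xhfo tbpc fgpmq fzdy vdiek dzshl ffd wzfnk
Hunk 3: at line 5 remove [fzdy,vdiek,dzshl] add [honrl] -> 9 lines: hvoq ath vahuz xhfo tbpc fgpmq honrl ffd wzfnk
Hunk 4: at line 5 remove [fgpmq] add [etxh,iet] -> 10 lines: hvoq ath vahuz xhfo tbpc etxh iet honrl ffd wzfnk
Hunk 5: at line 2 remove [vahuz] add [gsam,oumd] -> 11 lines: hvoq ath gsam oumd xhfo tbpc etxh iet honrl ffd wzfnk
Hunk 6: at line 1 remove [gsam,oumd] add [acspa] -> 10 lines: hvoq ath acspa xhfo tbpc etxh iet honrl ffd wzfnk
Final line 4: xhfo

Answer: xhfo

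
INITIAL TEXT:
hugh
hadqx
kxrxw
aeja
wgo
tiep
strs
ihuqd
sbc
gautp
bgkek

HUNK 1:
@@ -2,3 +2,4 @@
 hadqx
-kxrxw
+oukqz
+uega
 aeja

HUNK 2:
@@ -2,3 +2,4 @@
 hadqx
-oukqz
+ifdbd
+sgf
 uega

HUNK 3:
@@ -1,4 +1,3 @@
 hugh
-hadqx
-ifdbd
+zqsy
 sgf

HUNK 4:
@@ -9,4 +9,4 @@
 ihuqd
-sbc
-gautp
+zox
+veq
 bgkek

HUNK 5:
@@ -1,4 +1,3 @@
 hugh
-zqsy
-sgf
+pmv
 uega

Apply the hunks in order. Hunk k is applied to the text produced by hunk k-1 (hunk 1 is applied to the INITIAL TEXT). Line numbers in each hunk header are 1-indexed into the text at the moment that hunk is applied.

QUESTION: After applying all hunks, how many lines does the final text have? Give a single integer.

Hunk 1: at line 2 remove [kxrxw] add [oukqz,uega] -> 12 lines: hugh hadqx oukqz uega aeja wgo tiep strs ihuqd sbc gautp bgkek
Hunk 2: at line 2 remove [oukqz] add [ifdbd,sgf] -> 13 lines: hugh hadqx ifdbd sgf uega aeja wgo tiep strs ihuqd sbc gautp bgkek
Hunk 3: at line 1 remove [hadqx,ifdbd] add [zqsy] -> 12 lines: hugh zqsy sgf uega aeja wgo tiep strs ihuqd sbc gautp bgkek
Hunk 4: at line 9 remove [sbc,gautp] add [zox,veq] -> 12 lines: hugh zqsy sgf uega aeja wgo tiep strs ihuqd zox veq bgkek
Hunk 5: at line 1 remove [zqsy,sgf] add [pmv] -> 11 lines: hugh pmv uega aeja wgo tiep strs ihuqd zox veq bgkek
Final line count: 11

Answer: 11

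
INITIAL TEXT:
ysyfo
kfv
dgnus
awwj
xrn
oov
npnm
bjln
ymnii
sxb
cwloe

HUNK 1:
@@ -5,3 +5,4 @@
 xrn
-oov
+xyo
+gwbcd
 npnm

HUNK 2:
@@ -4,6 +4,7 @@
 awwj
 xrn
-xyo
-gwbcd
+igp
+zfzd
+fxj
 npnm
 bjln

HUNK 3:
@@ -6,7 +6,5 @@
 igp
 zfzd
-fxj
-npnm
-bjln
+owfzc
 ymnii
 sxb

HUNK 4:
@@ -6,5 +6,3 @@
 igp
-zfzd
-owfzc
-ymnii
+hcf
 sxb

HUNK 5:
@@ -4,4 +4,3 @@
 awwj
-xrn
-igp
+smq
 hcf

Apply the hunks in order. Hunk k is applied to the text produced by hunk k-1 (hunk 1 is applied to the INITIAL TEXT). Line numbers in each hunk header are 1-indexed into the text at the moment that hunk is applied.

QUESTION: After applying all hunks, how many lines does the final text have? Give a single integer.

Hunk 1: at line 5 remove [oov] add [xyo,gwbcd] -> 12 lines: ysyfo kfv dgnus awwj xrn xyo gwbcd npnm bjln ymnii sxb cwloe
Hunk 2: at line 4 remove [xyo,gwbcd] add [igp,zfzd,fxj] -> 13 lines: ysyfo kfv dgnus awwj xrn igp zfzd fxj npnm bjln ymnii sxb cwloe
Hunk 3: at line 6 remove [fxj,npnm,bjln] add [owfzc] -> 11 lines: ysyfo kfv dgnus awwj xrn igp zfzd owfzc ymnii sxb cwloe
Hunk 4: at line 6 remove [zfzd,owfzc,ymnii] add [hcf] -> 9 lines: ysyfo kfv dgnus awwj xrn igp hcf sxb cwloe
Hunk 5: at line 4 remove [xrn,igp] add [smq] -> 8 lines: ysyfo kfv dgnus awwj smq hcf sxb cwloe
Final line count: 8

Answer: 8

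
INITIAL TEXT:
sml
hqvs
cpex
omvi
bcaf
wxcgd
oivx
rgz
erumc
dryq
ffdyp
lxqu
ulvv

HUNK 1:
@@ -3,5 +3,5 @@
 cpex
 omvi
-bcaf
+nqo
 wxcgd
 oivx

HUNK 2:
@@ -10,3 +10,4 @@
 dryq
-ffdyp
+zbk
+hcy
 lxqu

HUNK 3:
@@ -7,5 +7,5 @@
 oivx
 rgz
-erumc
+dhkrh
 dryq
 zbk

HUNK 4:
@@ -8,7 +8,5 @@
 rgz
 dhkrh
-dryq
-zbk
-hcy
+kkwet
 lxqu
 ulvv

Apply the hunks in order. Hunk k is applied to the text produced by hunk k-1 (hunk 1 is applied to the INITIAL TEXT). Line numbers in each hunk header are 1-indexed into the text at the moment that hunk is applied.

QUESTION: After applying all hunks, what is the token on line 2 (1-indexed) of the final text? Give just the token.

Answer: hqvs

Derivation:
Hunk 1: at line 3 remove [bcaf] add [nqo] -> 13 lines: sml hqvs cpex omvi nqo wxcgd oivx rgz erumc dryq ffdyp lxqu ulvv
Hunk 2: at line 10 remove [ffdyp] add [zbk,hcy] -> 14 lines: sml hqvs cpex omvi nqo wxcgd oivx rgz erumc dryq zbk hcy lxqu ulvv
Hunk 3: at line 7 remove [erumc] add [dhkrh] -> 14 lines: sml hqvs cpex omvi nqo wxcgd oivx rgz dhkrh dryq zbk hcy lxqu ulvv
Hunk 4: at line 8 remove [dryq,zbk,hcy] add [kkwet] -> 12 lines: sml hqvs cpex omvi nqo wxcgd oivx rgz dhkrh kkwet lxqu ulvv
Final line 2: hqvs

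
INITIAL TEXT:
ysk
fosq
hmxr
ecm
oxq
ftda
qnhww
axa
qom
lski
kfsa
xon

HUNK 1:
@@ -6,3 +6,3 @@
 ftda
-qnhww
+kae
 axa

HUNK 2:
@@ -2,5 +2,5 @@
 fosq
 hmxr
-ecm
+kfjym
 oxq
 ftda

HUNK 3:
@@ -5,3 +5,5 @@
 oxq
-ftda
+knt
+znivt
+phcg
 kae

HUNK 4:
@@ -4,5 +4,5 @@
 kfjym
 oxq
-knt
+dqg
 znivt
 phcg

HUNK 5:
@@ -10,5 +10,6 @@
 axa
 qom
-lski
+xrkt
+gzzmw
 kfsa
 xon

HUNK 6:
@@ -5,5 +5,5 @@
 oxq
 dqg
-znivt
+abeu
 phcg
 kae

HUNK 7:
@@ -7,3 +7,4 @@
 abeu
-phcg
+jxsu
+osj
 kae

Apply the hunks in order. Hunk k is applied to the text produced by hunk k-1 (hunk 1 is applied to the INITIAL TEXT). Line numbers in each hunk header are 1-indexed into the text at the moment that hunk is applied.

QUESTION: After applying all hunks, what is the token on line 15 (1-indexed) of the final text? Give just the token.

Hunk 1: at line 6 remove [qnhww] add [kae] -> 12 lines: ysk fosq hmxr ecm oxq ftda kae axa qom lski kfsa xon
Hunk 2: at line 2 remove [ecm] add [kfjym] -> 12 lines: ysk fosq hmxr kfjym oxq ftda kae axa qom lski kfsa xon
Hunk 3: at line 5 remove [ftda] add [knt,znivt,phcg] -> 14 lines: ysk fosq hmxr kfjym oxq knt znivt phcg kae axa qom lski kfsa xon
Hunk 4: at line 4 remove [knt] add [dqg] -> 14 lines: ysk fosq hmxr kfjym oxq dqg znivt phcg kae axa qom lski kfsa xon
Hunk 5: at line 10 remove [lski] add [xrkt,gzzmw] -> 15 lines: ysk fosq hmxr kfjym oxq dqg znivt phcg kae axa qom xrkt gzzmw kfsa xon
Hunk 6: at line 5 remove [znivt] add [abeu] -> 15 lines: ysk fosq hmxr kfjym oxq dqg abeu phcg kae axa qom xrkt gzzmw kfsa xon
Hunk 7: at line 7 remove [phcg] add [jxsu,osj] -> 16 lines: ysk fosq hmxr kfjym oxq dqg abeu jxsu osj kae axa qom xrkt gzzmw kfsa xon
Final line 15: kfsa

Answer: kfsa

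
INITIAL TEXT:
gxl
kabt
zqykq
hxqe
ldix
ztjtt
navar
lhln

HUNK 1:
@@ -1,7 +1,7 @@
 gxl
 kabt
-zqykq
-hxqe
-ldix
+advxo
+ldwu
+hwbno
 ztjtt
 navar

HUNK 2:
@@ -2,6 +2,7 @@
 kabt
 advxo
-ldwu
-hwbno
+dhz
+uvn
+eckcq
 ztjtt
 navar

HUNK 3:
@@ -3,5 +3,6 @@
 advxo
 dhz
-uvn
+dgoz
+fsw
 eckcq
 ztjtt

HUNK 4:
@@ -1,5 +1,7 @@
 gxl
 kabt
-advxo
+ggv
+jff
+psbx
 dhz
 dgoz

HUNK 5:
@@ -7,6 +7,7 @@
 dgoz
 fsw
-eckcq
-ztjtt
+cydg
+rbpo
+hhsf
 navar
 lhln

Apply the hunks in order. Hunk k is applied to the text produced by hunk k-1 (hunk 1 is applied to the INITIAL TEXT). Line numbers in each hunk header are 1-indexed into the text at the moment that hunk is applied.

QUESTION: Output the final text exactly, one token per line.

Hunk 1: at line 1 remove [zqykq,hxqe,ldix] add [advxo,ldwu,hwbno] -> 8 lines: gxl kabt advxo ldwu hwbno ztjtt navar lhln
Hunk 2: at line 2 remove [ldwu,hwbno] add [dhz,uvn,eckcq] -> 9 lines: gxl kabt advxo dhz uvn eckcq ztjtt navar lhln
Hunk 3: at line 3 remove [uvn] add [dgoz,fsw] -> 10 lines: gxl kabt advxo dhz dgoz fsw eckcq ztjtt navar lhln
Hunk 4: at line 1 remove [advxo] add [ggv,jff,psbx] -> 12 lines: gxl kabt ggv jff psbx dhz dgoz fsw eckcq ztjtt navar lhln
Hunk 5: at line 7 remove [eckcq,ztjtt] add [cydg,rbpo,hhsf] -> 13 lines: gxl kabt ggv jff psbx dhz dgoz fsw cydg rbpo hhsf navar lhln

Answer: gxl
kabt
ggv
jff
psbx
dhz
dgoz
fsw
cydg
rbpo
hhsf
navar
lhln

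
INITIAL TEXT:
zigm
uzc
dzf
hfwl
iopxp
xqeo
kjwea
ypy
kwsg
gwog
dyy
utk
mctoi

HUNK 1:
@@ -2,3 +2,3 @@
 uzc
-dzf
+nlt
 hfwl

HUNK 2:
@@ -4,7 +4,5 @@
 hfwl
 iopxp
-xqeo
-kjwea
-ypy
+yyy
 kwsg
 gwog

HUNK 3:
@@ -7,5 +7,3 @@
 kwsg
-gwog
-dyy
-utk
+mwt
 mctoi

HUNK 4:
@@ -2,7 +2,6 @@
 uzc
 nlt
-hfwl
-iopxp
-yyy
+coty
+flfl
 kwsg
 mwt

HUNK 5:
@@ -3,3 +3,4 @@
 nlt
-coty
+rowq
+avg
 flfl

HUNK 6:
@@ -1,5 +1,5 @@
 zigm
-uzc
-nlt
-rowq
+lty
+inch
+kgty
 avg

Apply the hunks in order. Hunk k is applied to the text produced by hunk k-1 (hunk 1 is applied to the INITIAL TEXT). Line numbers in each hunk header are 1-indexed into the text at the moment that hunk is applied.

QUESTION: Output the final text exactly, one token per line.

Answer: zigm
lty
inch
kgty
avg
flfl
kwsg
mwt
mctoi

Derivation:
Hunk 1: at line 2 remove [dzf] add [nlt] -> 13 lines: zigm uzc nlt hfwl iopxp xqeo kjwea ypy kwsg gwog dyy utk mctoi
Hunk 2: at line 4 remove [xqeo,kjwea,ypy] add [yyy] -> 11 lines: zigm uzc nlt hfwl iopxp yyy kwsg gwog dyy utk mctoi
Hunk 3: at line 7 remove [gwog,dyy,utk] add [mwt] -> 9 lines: zigm uzc nlt hfwl iopxp yyy kwsg mwt mctoi
Hunk 4: at line 2 remove [hfwl,iopxp,yyy] add [coty,flfl] -> 8 lines: zigm uzc nlt coty flfl kwsg mwt mctoi
Hunk 5: at line 3 remove [coty] add [rowq,avg] -> 9 lines: zigm uzc nlt rowq avg flfl kwsg mwt mctoi
Hunk 6: at line 1 remove [uzc,nlt,rowq] add [lty,inch,kgty] -> 9 lines: zigm lty inch kgty avg flfl kwsg mwt mctoi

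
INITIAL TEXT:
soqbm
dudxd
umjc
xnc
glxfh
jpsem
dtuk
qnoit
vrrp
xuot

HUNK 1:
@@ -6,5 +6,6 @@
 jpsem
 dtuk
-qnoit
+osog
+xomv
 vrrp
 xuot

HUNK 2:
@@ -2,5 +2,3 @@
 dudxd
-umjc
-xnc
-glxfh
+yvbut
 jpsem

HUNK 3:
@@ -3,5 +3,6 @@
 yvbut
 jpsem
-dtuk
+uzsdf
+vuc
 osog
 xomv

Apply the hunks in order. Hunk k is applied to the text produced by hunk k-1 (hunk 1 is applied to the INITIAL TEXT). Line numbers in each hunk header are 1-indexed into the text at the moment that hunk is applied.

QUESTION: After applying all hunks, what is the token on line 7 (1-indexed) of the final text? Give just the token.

Answer: osog

Derivation:
Hunk 1: at line 6 remove [qnoit] add [osog,xomv] -> 11 lines: soqbm dudxd umjc xnc glxfh jpsem dtuk osog xomv vrrp xuot
Hunk 2: at line 2 remove [umjc,xnc,glxfh] add [yvbut] -> 9 lines: soqbm dudxd yvbut jpsem dtuk osog xomv vrrp xuot
Hunk 3: at line 3 remove [dtuk] add [uzsdf,vuc] -> 10 lines: soqbm dudxd yvbut jpsem uzsdf vuc osog xomv vrrp xuot
Final line 7: osog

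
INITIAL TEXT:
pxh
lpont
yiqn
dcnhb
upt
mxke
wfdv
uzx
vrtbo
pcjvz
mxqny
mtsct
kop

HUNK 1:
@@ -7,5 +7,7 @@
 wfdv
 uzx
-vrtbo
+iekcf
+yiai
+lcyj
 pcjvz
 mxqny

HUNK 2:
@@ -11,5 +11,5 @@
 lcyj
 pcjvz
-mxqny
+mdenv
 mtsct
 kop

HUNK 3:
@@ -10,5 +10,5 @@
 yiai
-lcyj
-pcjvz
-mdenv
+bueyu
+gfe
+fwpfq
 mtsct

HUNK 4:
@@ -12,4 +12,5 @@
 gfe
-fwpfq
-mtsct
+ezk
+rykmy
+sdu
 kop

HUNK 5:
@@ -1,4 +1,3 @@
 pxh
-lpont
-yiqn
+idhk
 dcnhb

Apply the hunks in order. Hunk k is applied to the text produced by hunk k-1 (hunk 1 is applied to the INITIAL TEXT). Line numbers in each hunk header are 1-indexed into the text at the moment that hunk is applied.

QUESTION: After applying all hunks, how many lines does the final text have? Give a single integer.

Hunk 1: at line 7 remove [vrtbo] add [iekcf,yiai,lcyj] -> 15 lines: pxh lpont yiqn dcnhb upt mxke wfdv uzx iekcf yiai lcyj pcjvz mxqny mtsct kop
Hunk 2: at line 11 remove [mxqny] add [mdenv] -> 15 lines: pxh lpont yiqn dcnhb upt mxke wfdv uzx iekcf yiai lcyj pcjvz mdenv mtsct kop
Hunk 3: at line 10 remove [lcyj,pcjvz,mdenv] add [bueyu,gfe,fwpfq] -> 15 lines: pxh lpont yiqn dcnhb upt mxke wfdv uzx iekcf yiai bueyu gfe fwpfq mtsct kop
Hunk 4: at line 12 remove [fwpfq,mtsct] add [ezk,rykmy,sdu] -> 16 lines: pxh lpont yiqn dcnhb upt mxke wfdv uzx iekcf yiai bueyu gfe ezk rykmy sdu kop
Hunk 5: at line 1 remove [lpont,yiqn] add [idhk] -> 15 lines: pxh idhk dcnhb upt mxke wfdv uzx iekcf yiai bueyu gfe ezk rykmy sdu kop
Final line count: 15

Answer: 15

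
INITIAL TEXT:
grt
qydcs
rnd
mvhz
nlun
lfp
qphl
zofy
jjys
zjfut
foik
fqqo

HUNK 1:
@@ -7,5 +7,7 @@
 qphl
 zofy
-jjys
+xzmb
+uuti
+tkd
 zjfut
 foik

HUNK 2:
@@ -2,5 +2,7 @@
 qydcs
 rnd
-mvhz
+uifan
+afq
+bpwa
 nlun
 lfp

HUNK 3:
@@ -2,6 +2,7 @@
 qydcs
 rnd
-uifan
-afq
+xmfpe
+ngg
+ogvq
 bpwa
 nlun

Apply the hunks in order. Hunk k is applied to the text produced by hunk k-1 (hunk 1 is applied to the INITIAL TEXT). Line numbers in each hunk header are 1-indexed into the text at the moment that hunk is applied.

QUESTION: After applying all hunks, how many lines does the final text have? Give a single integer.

Answer: 17

Derivation:
Hunk 1: at line 7 remove [jjys] add [xzmb,uuti,tkd] -> 14 lines: grt qydcs rnd mvhz nlun lfp qphl zofy xzmb uuti tkd zjfut foik fqqo
Hunk 2: at line 2 remove [mvhz] add [uifan,afq,bpwa] -> 16 lines: grt qydcs rnd uifan afq bpwa nlun lfp qphl zofy xzmb uuti tkd zjfut foik fqqo
Hunk 3: at line 2 remove [uifan,afq] add [xmfpe,ngg,ogvq] -> 17 lines: grt qydcs rnd xmfpe ngg ogvq bpwa nlun lfp qphl zofy xzmb uuti tkd zjfut foik fqqo
Final line count: 17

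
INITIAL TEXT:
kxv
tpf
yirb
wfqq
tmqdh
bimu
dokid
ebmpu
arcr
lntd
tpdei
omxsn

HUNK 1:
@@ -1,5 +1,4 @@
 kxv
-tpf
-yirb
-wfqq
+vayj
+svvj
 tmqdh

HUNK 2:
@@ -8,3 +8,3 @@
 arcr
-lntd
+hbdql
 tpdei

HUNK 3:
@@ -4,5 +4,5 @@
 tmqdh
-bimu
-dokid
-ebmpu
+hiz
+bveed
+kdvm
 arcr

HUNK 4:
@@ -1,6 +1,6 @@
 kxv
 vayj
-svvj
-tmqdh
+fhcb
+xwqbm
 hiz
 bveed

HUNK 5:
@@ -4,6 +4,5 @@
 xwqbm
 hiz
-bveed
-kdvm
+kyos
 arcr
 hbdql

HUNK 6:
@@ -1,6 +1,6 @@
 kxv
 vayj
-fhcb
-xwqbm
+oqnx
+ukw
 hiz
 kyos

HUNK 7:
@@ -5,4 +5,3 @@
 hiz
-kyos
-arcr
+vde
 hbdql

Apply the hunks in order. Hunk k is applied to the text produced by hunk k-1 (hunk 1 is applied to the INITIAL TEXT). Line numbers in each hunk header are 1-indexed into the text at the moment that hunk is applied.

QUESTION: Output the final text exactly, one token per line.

Hunk 1: at line 1 remove [tpf,yirb,wfqq] add [vayj,svvj] -> 11 lines: kxv vayj svvj tmqdh bimu dokid ebmpu arcr lntd tpdei omxsn
Hunk 2: at line 8 remove [lntd] add [hbdql] -> 11 lines: kxv vayj svvj tmqdh bimu dokid ebmpu arcr hbdql tpdei omxsn
Hunk 3: at line 4 remove [bimu,dokid,ebmpu] add [hiz,bveed,kdvm] -> 11 lines: kxv vayj svvj tmqdh hiz bveed kdvm arcr hbdql tpdei omxsn
Hunk 4: at line 1 remove [svvj,tmqdh] add [fhcb,xwqbm] -> 11 lines: kxv vayj fhcb xwqbm hiz bveed kdvm arcr hbdql tpdei omxsn
Hunk 5: at line 4 remove [bveed,kdvm] add [kyos] -> 10 lines: kxv vayj fhcb xwqbm hiz kyos arcr hbdql tpdei omxsn
Hunk 6: at line 1 remove [fhcb,xwqbm] add [oqnx,ukw] -> 10 lines: kxv vayj oqnx ukw hiz kyos arcr hbdql tpdei omxsn
Hunk 7: at line 5 remove [kyos,arcr] add [vde] -> 9 lines: kxv vayj oqnx ukw hiz vde hbdql tpdei omxsn

Answer: kxv
vayj
oqnx
ukw
hiz
vde
hbdql
tpdei
omxsn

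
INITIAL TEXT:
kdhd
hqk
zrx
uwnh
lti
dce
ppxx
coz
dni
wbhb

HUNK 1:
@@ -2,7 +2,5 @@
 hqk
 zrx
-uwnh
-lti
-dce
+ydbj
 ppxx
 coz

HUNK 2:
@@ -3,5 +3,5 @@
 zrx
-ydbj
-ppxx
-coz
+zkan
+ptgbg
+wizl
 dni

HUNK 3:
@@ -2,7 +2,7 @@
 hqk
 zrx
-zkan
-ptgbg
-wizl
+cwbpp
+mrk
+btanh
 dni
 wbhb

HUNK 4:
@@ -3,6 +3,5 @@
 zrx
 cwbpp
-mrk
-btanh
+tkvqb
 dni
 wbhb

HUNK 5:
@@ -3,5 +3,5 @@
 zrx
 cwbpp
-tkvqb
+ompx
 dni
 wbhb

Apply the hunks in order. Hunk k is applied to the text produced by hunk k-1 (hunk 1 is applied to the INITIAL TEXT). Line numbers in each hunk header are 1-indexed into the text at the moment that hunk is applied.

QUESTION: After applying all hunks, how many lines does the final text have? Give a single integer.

Answer: 7

Derivation:
Hunk 1: at line 2 remove [uwnh,lti,dce] add [ydbj] -> 8 lines: kdhd hqk zrx ydbj ppxx coz dni wbhb
Hunk 2: at line 3 remove [ydbj,ppxx,coz] add [zkan,ptgbg,wizl] -> 8 lines: kdhd hqk zrx zkan ptgbg wizl dni wbhb
Hunk 3: at line 2 remove [zkan,ptgbg,wizl] add [cwbpp,mrk,btanh] -> 8 lines: kdhd hqk zrx cwbpp mrk btanh dni wbhb
Hunk 4: at line 3 remove [mrk,btanh] add [tkvqb] -> 7 lines: kdhd hqk zrx cwbpp tkvqb dni wbhb
Hunk 5: at line 3 remove [tkvqb] add [ompx] -> 7 lines: kdhd hqk zrx cwbpp ompx dni wbhb
Final line count: 7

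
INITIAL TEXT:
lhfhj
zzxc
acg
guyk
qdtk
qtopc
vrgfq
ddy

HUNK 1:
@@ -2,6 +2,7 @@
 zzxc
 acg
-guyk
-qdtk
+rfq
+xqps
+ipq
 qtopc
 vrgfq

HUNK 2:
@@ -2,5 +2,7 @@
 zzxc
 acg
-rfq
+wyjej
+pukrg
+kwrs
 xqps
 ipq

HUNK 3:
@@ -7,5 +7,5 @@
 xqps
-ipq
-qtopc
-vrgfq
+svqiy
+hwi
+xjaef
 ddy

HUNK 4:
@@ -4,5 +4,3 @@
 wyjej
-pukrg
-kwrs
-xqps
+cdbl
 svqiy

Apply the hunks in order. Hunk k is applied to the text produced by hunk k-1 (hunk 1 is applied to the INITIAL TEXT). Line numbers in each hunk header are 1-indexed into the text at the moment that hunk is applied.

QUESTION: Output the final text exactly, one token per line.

Answer: lhfhj
zzxc
acg
wyjej
cdbl
svqiy
hwi
xjaef
ddy

Derivation:
Hunk 1: at line 2 remove [guyk,qdtk] add [rfq,xqps,ipq] -> 9 lines: lhfhj zzxc acg rfq xqps ipq qtopc vrgfq ddy
Hunk 2: at line 2 remove [rfq] add [wyjej,pukrg,kwrs] -> 11 lines: lhfhj zzxc acg wyjej pukrg kwrs xqps ipq qtopc vrgfq ddy
Hunk 3: at line 7 remove [ipq,qtopc,vrgfq] add [svqiy,hwi,xjaef] -> 11 lines: lhfhj zzxc acg wyjej pukrg kwrs xqps svqiy hwi xjaef ddy
Hunk 4: at line 4 remove [pukrg,kwrs,xqps] add [cdbl] -> 9 lines: lhfhj zzxc acg wyjej cdbl svqiy hwi xjaef ddy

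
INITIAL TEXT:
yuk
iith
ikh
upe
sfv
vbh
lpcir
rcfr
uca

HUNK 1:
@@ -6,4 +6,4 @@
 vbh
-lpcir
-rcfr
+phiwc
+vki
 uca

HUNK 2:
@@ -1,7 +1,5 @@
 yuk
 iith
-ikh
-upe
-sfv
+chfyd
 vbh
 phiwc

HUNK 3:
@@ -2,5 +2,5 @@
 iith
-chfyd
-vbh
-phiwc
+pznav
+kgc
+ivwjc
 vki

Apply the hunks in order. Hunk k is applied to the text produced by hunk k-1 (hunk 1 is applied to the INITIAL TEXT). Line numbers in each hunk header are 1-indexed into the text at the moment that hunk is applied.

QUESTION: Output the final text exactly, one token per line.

Hunk 1: at line 6 remove [lpcir,rcfr] add [phiwc,vki] -> 9 lines: yuk iith ikh upe sfv vbh phiwc vki uca
Hunk 2: at line 1 remove [ikh,upe,sfv] add [chfyd] -> 7 lines: yuk iith chfyd vbh phiwc vki uca
Hunk 3: at line 2 remove [chfyd,vbh,phiwc] add [pznav,kgc,ivwjc] -> 7 lines: yuk iith pznav kgc ivwjc vki uca

Answer: yuk
iith
pznav
kgc
ivwjc
vki
uca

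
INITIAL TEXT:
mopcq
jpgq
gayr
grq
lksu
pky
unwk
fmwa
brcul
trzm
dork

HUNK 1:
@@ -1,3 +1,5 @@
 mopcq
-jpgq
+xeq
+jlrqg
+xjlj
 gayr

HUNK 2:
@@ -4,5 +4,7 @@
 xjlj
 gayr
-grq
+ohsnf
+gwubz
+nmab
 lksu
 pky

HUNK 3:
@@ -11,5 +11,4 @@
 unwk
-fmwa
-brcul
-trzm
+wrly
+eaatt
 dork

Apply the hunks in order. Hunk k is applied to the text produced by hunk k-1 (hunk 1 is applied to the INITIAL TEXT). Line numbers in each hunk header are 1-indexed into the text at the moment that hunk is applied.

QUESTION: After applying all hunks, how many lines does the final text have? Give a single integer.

Hunk 1: at line 1 remove [jpgq] add [xeq,jlrqg,xjlj] -> 13 lines: mopcq xeq jlrqg xjlj gayr grq lksu pky unwk fmwa brcul trzm dork
Hunk 2: at line 4 remove [grq] add [ohsnf,gwubz,nmab] -> 15 lines: mopcq xeq jlrqg xjlj gayr ohsnf gwubz nmab lksu pky unwk fmwa brcul trzm dork
Hunk 3: at line 11 remove [fmwa,brcul,trzm] add [wrly,eaatt] -> 14 lines: mopcq xeq jlrqg xjlj gayr ohsnf gwubz nmab lksu pky unwk wrly eaatt dork
Final line count: 14

Answer: 14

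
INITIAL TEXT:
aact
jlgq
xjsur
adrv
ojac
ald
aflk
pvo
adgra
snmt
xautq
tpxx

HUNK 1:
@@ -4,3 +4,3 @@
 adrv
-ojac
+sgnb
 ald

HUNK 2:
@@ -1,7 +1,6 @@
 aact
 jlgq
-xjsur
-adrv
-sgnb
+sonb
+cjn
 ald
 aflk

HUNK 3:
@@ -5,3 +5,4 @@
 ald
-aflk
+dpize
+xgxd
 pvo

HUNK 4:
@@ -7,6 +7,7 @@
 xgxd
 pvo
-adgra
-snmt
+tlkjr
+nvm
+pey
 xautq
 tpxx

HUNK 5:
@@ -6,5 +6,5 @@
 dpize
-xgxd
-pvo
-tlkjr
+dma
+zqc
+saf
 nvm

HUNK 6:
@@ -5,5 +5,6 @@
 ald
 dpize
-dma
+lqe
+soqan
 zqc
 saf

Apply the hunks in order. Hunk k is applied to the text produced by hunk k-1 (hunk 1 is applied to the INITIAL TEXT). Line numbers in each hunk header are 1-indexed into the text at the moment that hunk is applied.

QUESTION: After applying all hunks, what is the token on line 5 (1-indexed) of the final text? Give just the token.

Hunk 1: at line 4 remove [ojac] add [sgnb] -> 12 lines: aact jlgq xjsur adrv sgnb ald aflk pvo adgra snmt xautq tpxx
Hunk 2: at line 1 remove [xjsur,adrv,sgnb] add [sonb,cjn] -> 11 lines: aact jlgq sonb cjn ald aflk pvo adgra snmt xautq tpxx
Hunk 3: at line 5 remove [aflk] add [dpize,xgxd] -> 12 lines: aact jlgq sonb cjn ald dpize xgxd pvo adgra snmt xautq tpxx
Hunk 4: at line 7 remove [adgra,snmt] add [tlkjr,nvm,pey] -> 13 lines: aact jlgq sonb cjn ald dpize xgxd pvo tlkjr nvm pey xautq tpxx
Hunk 5: at line 6 remove [xgxd,pvo,tlkjr] add [dma,zqc,saf] -> 13 lines: aact jlgq sonb cjn ald dpize dma zqc saf nvm pey xautq tpxx
Hunk 6: at line 5 remove [dma] add [lqe,soqan] -> 14 lines: aact jlgq sonb cjn ald dpize lqe soqan zqc saf nvm pey xautq tpxx
Final line 5: ald

Answer: ald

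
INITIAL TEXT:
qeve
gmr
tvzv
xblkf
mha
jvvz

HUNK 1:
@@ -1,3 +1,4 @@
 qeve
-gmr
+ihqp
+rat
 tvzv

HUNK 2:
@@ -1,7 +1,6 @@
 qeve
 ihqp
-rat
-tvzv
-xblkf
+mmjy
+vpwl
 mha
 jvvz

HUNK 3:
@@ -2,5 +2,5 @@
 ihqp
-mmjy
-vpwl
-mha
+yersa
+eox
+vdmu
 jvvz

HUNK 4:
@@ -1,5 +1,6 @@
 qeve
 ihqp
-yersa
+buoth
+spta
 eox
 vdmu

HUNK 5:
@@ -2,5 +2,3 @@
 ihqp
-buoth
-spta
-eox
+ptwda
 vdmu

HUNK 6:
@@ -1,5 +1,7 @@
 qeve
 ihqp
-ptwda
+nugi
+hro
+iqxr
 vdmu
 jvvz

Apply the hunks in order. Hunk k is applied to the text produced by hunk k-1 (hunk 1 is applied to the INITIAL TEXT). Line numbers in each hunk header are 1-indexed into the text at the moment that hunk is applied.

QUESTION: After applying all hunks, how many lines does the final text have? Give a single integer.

Hunk 1: at line 1 remove [gmr] add [ihqp,rat] -> 7 lines: qeve ihqp rat tvzv xblkf mha jvvz
Hunk 2: at line 1 remove [rat,tvzv,xblkf] add [mmjy,vpwl] -> 6 lines: qeve ihqp mmjy vpwl mha jvvz
Hunk 3: at line 2 remove [mmjy,vpwl,mha] add [yersa,eox,vdmu] -> 6 lines: qeve ihqp yersa eox vdmu jvvz
Hunk 4: at line 1 remove [yersa] add [buoth,spta] -> 7 lines: qeve ihqp buoth spta eox vdmu jvvz
Hunk 5: at line 2 remove [buoth,spta,eox] add [ptwda] -> 5 lines: qeve ihqp ptwda vdmu jvvz
Hunk 6: at line 1 remove [ptwda] add [nugi,hro,iqxr] -> 7 lines: qeve ihqp nugi hro iqxr vdmu jvvz
Final line count: 7

Answer: 7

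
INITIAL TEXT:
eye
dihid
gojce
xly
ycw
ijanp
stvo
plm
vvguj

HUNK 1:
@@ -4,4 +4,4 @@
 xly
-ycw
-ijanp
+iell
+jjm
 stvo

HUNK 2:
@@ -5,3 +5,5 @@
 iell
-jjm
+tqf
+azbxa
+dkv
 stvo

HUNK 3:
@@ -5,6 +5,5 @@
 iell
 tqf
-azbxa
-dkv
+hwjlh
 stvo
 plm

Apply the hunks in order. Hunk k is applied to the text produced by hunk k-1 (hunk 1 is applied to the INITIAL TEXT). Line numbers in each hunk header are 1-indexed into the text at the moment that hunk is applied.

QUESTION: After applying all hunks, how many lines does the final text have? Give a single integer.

Hunk 1: at line 4 remove [ycw,ijanp] add [iell,jjm] -> 9 lines: eye dihid gojce xly iell jjm stvo plm vvguj
Hunk 2: at line 5 remove [jjm] add [tqf,azbxa,dkv] -> 11 lines: eye dihid gojce xly iell tqf azbxa dkv stvo plm vvguj
Hunk 3: at line 5 remove [azbxa,dkv] add [hwjlh] -> 10 lines: eye dihid gojce xly iell tqf hwjlh stvo plm vvguj
Final line count: 10

Answer: 10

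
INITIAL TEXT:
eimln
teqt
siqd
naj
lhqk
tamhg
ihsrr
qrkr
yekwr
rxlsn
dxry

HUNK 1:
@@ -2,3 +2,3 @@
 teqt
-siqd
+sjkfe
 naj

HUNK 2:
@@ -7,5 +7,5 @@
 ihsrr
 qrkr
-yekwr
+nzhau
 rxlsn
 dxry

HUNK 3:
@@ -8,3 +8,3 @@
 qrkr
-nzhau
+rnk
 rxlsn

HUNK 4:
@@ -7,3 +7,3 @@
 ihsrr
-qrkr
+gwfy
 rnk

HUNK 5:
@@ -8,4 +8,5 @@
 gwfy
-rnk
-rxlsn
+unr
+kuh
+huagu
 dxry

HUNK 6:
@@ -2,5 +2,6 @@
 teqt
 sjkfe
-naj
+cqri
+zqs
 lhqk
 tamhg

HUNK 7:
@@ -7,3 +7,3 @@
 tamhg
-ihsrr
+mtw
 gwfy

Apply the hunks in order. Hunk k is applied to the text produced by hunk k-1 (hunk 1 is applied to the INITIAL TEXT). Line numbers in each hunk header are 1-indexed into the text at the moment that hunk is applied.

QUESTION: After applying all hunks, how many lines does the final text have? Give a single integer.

Hunk 1: at line 2 remove [siqd] add [sjkfe] -> 11 lines: eimln teqt sjkfe naj lhqk tamhg ihsrr qrkr yekwr rxlsn dxry
Hunk 2: at line 7 remove [yekwr] add [nzhau] -> 11 lines: eimln teqt sjkfe naj lhqk tamhg ihsrr qrkr nzhau rxlsn dxry
Hunk 3: at line 8 remove [nzhau] add [rnk] -> 11 lines: eimln teqt sjkfe naj lhqk tamhg ihsrr qrkr rnk rxlsn dxry
Hunk 4: at line 7 remove [qrkr] add [gwfy] -> 11 lines: eimln teqt sjkfe naj lhqk tamhg ihsrr gwfy rnk rxlsn dxry
Hunk 5: at line 8 remove [rnk,rxlsn] add [unr,kuh,huagu] -> 12 lines: eimln teqt sjkfe naj lhqk tamhg ihsrr gwfy unr kuh huagu dxry
Hunk 6: at line 2 remove [naj] add [cqri,zqs] -> 13 lines: eimln teqt sjkfe cqri zqs lhqk tamhg ihsrr gwfy unr kuh huagu dxry
Hunk 7: at line 7 remove [ihsrr] add [mtw] -> 13 lines: eimln teqt sjkfe cqri zqs lhqk tamhg mtw gwfy unr kuh huagu dxry
Final line count: 13

Answer: 13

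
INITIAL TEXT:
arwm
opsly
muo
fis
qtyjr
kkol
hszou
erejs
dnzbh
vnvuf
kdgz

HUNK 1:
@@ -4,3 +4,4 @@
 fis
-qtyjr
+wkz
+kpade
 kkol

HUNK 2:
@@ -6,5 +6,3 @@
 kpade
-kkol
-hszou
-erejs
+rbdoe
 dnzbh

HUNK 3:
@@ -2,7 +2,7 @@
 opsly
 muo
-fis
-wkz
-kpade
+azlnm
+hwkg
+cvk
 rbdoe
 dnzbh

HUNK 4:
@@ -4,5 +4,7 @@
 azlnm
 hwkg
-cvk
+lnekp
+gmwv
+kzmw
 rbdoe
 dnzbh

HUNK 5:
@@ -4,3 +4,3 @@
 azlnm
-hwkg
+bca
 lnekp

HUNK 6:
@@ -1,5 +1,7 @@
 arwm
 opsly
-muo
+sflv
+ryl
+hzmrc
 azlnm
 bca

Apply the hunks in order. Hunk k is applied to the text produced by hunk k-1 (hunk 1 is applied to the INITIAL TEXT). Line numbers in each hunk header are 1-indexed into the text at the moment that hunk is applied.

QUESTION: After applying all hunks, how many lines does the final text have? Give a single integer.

Hunk 1: at line 4 remove [qtyjr] add [wkz,kpade] -> 12 lines: arwm opsly muo fis wkz kpade kkol hszou erejs dnzbh vnvuf kdgz
Hunk 2: at line 6 remove [kkol,hszou,erejs] add [rbdoe] -> 10 lines: arwm opsly muo fis wkz kpade rbdoe dnzbh vnvuf kdgz
Hunk 3: at line 2 remove [fis,wkz,kpade] add [azlnm,hwkg,cvk] -> 10 lines: arwm opsly muo azlnm hwkg cvk rbdoe dnzbh vnvuf kdgz
Hunk 4: at line 4 remove [cvk] add [lnekp,gmwv,kzmw] -> 12 lines: arwm opsly muo azlnm hwkg lnekp gmwv kzmw rbdoe dnzbh vnvuf kdgz
Hunk 5: at line 4 remove [hwkg] add [bca] -> 12 lines: arwm opsly muo azlnm bca lnekp gmwv kzmw rbdoe dnzbh vnvuf kdgz
Hunk 6: at line 1 remove [muo] add [sflv,ryl,hzmrc] -> 14 lines: arwm opsly sflv ryl hzmrc azlnm bca lnekp gmwv kzmw rbdoe dnzbh vnvuf kdgz
Final line count: 14

Answer: 14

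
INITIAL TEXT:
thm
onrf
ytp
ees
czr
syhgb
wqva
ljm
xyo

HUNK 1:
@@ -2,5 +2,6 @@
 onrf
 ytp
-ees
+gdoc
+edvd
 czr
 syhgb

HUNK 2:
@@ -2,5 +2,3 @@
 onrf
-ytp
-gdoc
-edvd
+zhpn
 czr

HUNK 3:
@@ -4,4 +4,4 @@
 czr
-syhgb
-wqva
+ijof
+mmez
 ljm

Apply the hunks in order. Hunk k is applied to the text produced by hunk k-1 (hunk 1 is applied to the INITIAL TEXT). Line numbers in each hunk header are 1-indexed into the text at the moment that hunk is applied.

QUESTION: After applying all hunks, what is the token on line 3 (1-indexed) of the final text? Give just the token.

Hunk 1: at line 2 remove [ees] add [gdoc,edvd] -> 10 lines: thm onrf ytp gdoc edvd czr syhgb wqva ljm xyo
Hunk 2: at line 2 remove [ytp,gdoc,edvd] add [zhpn] -> 8 lines: thm onrf zhpn czr syhgb wqva ljm xyo
Hunk 3: at line 4 remove [syhgb,wqva] add [ijof,mmez] -> 8 lines: thm onrf zhpn czr ijof mmez ljm xyo
Final line 3: zhpn

Answer: zhpn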